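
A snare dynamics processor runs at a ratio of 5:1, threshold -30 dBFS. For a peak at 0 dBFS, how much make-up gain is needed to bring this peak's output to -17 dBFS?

7 dB

Overshoot 30 dB → 30/5 = 6 dB after compression, so the compressed level is -30 + 6 = -24 dBFS.
Make-up = target − compressed = -17 − (-24) = 7 dB.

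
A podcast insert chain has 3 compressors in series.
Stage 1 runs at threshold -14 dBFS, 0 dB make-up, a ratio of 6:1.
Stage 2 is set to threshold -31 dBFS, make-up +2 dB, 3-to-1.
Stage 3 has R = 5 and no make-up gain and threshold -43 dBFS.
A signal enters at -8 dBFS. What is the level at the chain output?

-39 dBFS

Stage 1: 6 dB above -14 dBFS, reduced 6:1 to 1 dB above → -13 dBFS.
Stage 2: 18 dB above -31 dBFS, reduced 3:1 to 6 dB above → -25 dBFS; +2 dB make-up → -23 dBFS.
Stage 3: overshoot 20 dB → 20/5 = 4 dB → -39 dBFS.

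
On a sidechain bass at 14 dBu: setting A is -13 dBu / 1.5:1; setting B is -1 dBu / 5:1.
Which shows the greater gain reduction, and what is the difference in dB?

A: 27 dB over, compressed to 18 dB over, so 9 dB of GR.
B: 15 dB over, compressed to 3 dB over, so 12 dB of GR.
B applies 3 dB more gain reduction.

B, by 3 dB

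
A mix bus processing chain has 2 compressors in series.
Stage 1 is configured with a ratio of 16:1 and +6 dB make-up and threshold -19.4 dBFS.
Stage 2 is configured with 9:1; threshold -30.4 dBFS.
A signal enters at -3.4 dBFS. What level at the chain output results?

Stage 1: overshoot 16 dB → 16/16 = 1 dB → -18.4 dBFS; +6 dB make-up → -12.4 dBFS.
Stage 2: overshoot 18 dB → 18/9 = 2 dB → -28.4 dBFS.

-28.4 dBFS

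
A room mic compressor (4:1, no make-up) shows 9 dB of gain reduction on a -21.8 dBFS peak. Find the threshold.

-33.8 dBFS

Input is 12 dB above T (since output overshoot × R = input overshoot: (-30.8 − T)·4 = -21.8 − T gives T = -33.8 dBFS).
Check: -33.8 + (-21.8 − (-33.8))/4 = -33.8 + 3 = -30.8 dBFS. ✓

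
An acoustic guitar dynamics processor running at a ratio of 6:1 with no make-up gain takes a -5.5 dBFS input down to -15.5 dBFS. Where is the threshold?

Gain reduction = -5.5 − (-15.5) = 10 dB; output overshoot = GR / (R − 1) = 10 / 5 = 2 dB.
Threshold = output − output overshoot = -15.5 − 2 = -17.5 dBFS.

-17.5 dBFS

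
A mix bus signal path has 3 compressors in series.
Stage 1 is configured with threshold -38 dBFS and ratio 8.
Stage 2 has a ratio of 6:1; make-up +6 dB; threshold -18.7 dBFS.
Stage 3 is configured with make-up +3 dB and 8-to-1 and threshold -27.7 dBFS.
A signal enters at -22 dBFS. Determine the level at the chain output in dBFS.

-27 dBFS

Stage 1: 16 dB above -38 dBFS, reduced 8:1 to 2 dB above → -36 dBFS.
Stage 2: -36 dBFS ≤ -18.7 dBFS, so stage 2 doesn't engage; make-up brings it to -30 dBFS.
Stage 3: below threshold (-30 ≤ -27.7); passes unchanged; make-up brings it to -27 dBFS.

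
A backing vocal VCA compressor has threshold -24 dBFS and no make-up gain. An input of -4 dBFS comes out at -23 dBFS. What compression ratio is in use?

Input overshoot = -4 − (-24) = 20 dB; output overshoot = -23 − (-24) = 1 dB.
Ratio = 20 / 1 = 20.

20:1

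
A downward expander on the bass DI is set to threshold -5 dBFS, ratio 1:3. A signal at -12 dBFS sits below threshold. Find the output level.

Below threshold, a 1:3 expander applies gain = (3−1)×(T − x) of attenuation.
(3−1) × 7 = 14 dB, so output = -12 − 14 = -26 dBFS.

-26 dBFS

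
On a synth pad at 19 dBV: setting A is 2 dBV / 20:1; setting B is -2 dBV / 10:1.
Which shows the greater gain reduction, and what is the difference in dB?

A: overshoot 17 dB → output overshoot 0.85 dB → GR 16.15 dB.
B: overshoot 21 dB → output overshoot 2.1 dB → GR 18.9 dB.
Difference: 2.75 dB in favour of B.

B, by 2.75 dB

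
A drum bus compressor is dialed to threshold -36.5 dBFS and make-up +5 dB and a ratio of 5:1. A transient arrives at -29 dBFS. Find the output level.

-30 dBFS

The input is 7.5 dB above the -36.5 dBFS threshold.
At 5:1 the overshoot is divided by 5, leaving 1.5 dB above threshold.
So the level is -36.5 + 1.5 = -35 dBFS; make-up adds 5 dB, giving -30 dBFS.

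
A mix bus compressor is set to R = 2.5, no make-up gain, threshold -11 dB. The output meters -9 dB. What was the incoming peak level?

Post-compression overshoot = -9 − (-11) = 2 dB.
Before 2.5:1 compression the overshoot was 2 × 2.5 = 5 dB, so input = -11 + 5 = -6 dB.

-6 dB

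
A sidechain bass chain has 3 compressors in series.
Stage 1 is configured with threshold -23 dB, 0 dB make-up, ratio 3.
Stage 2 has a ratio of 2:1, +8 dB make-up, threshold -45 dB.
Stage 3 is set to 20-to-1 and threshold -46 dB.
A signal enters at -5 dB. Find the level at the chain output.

-44.85 dB

Stage 1: 18 dB above -23 dB, reduced 3:1 to 6 dB above → -17 dB.
Stage 2: 28 dB above -45 dB, reduced 2:1 to 14 dB above → -31 dB; +8 dB make-up → -23 dB.
Stage 3: -23 dB is 23 dB over -46 dB; at 20:1 that becomes 1.15 dB over, giving -44.85 dB.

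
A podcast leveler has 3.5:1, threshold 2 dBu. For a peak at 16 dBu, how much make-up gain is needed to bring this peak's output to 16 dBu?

10 dB

The peak compresses to 2 + 14/3.5 = 6 dBu.
To reach 16 dBu requires 16 − 6 = 10 dB of make-up.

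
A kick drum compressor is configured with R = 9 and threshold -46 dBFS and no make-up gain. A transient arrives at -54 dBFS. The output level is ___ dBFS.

-54 dBFS

-54 dBFS is 8 dB below the -46 dBFS threshold, so no gain reduction is applied.
Output = input = -54 dBFS.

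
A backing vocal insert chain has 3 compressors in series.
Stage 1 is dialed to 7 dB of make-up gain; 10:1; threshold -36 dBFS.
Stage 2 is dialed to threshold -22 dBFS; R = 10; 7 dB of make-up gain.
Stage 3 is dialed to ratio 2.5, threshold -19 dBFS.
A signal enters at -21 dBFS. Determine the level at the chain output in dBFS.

-20.5 dBFS

Stage 1: -21 dBFS is 15 dB over -36 dBFS; at 10:1 that becomes 1.5 dB over, giving -34.5 dBFS; +7 dB make-up → -27.5 dBFS.
Stage 2: -27.5 dBFS is at or below the -22 dBFS threshold — no compression; make-up brings it to -20.5 dBFS.
Stage 3: -20.5 dBFS ≤ -19 dBFS, so stage 3 doesn't engage; output -20.5 dBFS.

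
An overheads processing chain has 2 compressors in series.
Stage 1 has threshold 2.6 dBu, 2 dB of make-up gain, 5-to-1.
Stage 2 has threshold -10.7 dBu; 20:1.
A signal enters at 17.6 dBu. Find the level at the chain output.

Stage 1: 17.6 dBu is 15 dB over 2.6 dBu; at 5:1 that becomes 3 dB over, giving 5.6 dBu; +2 dB make-up → 7.6 dBu.
Stage 2: 7.6 dBu is 18.3 dB over -10.7 dBu; at 20:1 that becomes 0.915 dB over, giving -9.785 dBu.

-9.785 dBu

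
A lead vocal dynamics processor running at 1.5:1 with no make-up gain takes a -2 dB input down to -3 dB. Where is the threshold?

Let T be the threshold. Output overshoot = (input overshoot)/R, so -3 − T = (-2 − T)/1.5.
1.5·(-3 − T) = -2 − T → 0.5·T = -4.5 − (-2) = -2.5.
T = -2.5/0.5 = -5 dB.

-5 dB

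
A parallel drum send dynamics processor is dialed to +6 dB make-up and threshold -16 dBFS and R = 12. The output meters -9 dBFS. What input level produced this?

Remove make-up: -9 − 6 = -15 dBFS.
The compressed level sits -15 − (-16) = 1 dB over threshold.
Before 12:1 compression the overshoot was 1 × 12 = 12 dB, so input = -16 + 12 = -4 dBFS.

-4 dBFS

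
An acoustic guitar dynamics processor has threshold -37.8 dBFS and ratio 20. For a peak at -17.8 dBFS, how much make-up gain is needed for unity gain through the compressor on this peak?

19 dB

Without make-up, output = threshold + overshoot/20 = -37.8 + 1 = -36.8 dBFS.
Gap to target: 19 dB.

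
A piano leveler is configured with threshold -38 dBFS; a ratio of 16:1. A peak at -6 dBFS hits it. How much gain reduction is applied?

30 dB

-6 dBFS exceeds the threshold by 32 dB.
A 16:1 ratio leaves 2 dB of that excess.
Gain reduction = 32 − 2 = 30 dB.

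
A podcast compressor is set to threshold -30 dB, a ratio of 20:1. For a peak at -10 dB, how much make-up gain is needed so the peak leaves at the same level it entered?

Without make-up, output = threshold + overshoot/20 = -30 + 1 = -29 dB.
Gap to target: 19 dB.

19 dB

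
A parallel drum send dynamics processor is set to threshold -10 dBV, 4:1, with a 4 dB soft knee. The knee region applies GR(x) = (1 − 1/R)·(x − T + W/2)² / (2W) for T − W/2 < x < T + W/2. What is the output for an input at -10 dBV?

x − T + W/2 = -10 − (-10) + 2 = 2.
GR = (1 − 1/4) × 2² / 8 = 0.75 × 4 / 8 = 0.375 dB.
Output = -10 − 0.375 = -10.375 dBV.

-10.375 dBV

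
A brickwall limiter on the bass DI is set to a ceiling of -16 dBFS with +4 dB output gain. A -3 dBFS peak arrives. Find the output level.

-12 dBFS

A brickwall limiter is an ∞:1 compressor: any input above the ceiling is clamped to -16 dBFS.
Output gain then adds 4 dB: -16 + 4 = -12 dBFS.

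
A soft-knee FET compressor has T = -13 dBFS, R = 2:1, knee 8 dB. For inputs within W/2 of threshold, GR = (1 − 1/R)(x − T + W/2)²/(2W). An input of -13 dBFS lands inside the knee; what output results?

-13.5 dBFS

x − T + W/2 = -13 − (-13) + 4 = 4.
GR = (1 − 1/2) × 4² / 16 = 0.5 × 16 / 16 = 0.5 dB.
Output = -13 − 0.5 = -13.5 dBFS.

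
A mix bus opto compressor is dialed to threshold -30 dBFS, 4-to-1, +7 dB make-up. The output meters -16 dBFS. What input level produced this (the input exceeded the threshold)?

Stripping the +7 dB make-up gives -23 dBFS at the gain stage.
The compressed level sits -23 − (-30) = 7 dB over threshold.
Before 4:1 compression the overshoot was 7 × 4 = 28 dB, so input = -30 + 28 = -2 dBFS.

-2 dBFS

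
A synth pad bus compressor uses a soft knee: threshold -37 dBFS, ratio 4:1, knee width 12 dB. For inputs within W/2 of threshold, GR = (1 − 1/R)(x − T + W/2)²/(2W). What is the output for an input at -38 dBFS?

x − T + W/2 = -38 − (-37) + 6 = 5.
GR = (1 − 1/4) × 5² / 24 = 0.75 × 25 / 24 = 0.78125 dB.
Output = -38 − 0.78125 = -38.78125 dBFS.

-38.78125 dBFS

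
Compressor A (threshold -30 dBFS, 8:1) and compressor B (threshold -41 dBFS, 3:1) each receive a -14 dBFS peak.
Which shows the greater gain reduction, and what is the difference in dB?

B, by 4 dB

A: 16 dB over, compressed to 2 dB over, so 14 dB of GR.
B: 27 dB over, compressed to 9 dB over, so 18 dB of GR.
B reduces 4 dB more.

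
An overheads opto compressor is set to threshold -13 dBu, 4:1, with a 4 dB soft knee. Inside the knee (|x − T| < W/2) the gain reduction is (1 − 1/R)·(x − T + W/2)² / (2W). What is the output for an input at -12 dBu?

x − T + W/2 = -12 − (-13) + 2 = 3.
GR = (1 − 1/4) × 3² / 8 = 0.75 × 9 / 8 = 0.84375 dB.
Output = -12 − 0.84375 = -12.84375 dBu.

-12.84375 dBu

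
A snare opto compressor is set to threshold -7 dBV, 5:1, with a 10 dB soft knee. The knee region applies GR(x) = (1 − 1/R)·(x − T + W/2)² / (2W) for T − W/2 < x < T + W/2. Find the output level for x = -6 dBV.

x − T + W/2 = -6 − (-7) + 5 = 6.
GR = (1 − 1/5) × 6² / 20 = 0.8 × 36 / 20 = 1.44 dB.
Output = -6 − 1.44 = -7.44 dBV.

-7.44 dBV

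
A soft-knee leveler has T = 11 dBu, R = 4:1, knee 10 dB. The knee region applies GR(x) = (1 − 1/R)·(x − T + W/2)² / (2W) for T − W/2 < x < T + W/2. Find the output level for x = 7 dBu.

6.9625 dBu

x − T + W/2 = 7 − 11 + 5 = 1.
GR = (1 − 1/4) × 1² / 20 = 0.75 × 1 / 20 = 0.0375 dB.
Output = 7 − 0.0375 = 6.9625 dBu.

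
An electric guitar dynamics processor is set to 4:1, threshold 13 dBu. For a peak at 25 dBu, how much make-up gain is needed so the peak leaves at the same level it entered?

9 dB

The peak compresses to 13 + 12/4 = 16 dBu.
To reach 25 dBu requires 25 − 16 = 9 dB of make-up.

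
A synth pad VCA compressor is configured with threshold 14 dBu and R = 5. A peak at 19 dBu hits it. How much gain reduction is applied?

Overshoot = 19 − 14 = 5 dB.
At 5:1, output sits 5/5 = 1 dB above threshold.
Gain reduction = 5 − 1 = 4 dB.

4 dB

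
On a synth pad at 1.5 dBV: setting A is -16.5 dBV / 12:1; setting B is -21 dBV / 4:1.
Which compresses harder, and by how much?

A: GR = 18 − 18/12 = 16.5 dB.
B: GR = 22.5 − 22.5/4 = 16.875 dB.
B applies 0.375 dB more gain reduction.

B, by 0.375 dB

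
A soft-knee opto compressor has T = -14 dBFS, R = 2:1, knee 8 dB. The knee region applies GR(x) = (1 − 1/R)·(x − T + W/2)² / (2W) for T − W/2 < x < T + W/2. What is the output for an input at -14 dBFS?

-14.5 dBFS

x − T + W/2 = -14 − (-14) + 4 = 4.
GR = (1 − 1/2) × 4² / 16 = 0.5 × 16 / 16 = 0.5 dB.
Output = -14 − 0.5 = -14.5 dBFS.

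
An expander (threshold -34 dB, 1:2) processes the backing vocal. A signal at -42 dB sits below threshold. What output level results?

Undershoot = (-34) − (-42) = 8 dB.
At 1:2, that expands to 16 dB under threshold.
Output = -34 − 16 = -50 dB.

-50 dB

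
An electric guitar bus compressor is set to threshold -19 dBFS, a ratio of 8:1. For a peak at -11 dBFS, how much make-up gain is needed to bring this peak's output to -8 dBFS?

10 dB

The peak compresses to -19 + 8/8 = -18 dBFS.
To reach -8 dBFS requires -8 − (-18) = 10 dB of make-up.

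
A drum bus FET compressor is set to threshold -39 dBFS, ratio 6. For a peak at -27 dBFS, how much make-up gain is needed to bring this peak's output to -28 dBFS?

Overshoot 12 dB → 12/6 = 2 dB after compression, so the compressed level is -39 + 2 = -37 dBFS.
Make-up = target − compressed = -28 − (-37) = 9 dB.

9 dB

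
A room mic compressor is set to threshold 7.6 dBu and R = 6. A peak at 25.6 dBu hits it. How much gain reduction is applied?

The signal is 18 dB above threshold.
A 6:1 ratio leaves 3 dB of that excess.
GR = overshoot in − overshoot out = 18 − 3 = 15 dB.

15 dB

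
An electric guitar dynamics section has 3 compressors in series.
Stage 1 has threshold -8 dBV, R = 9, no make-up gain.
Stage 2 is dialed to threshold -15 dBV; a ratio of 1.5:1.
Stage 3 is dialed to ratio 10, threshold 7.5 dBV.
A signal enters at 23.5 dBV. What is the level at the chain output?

Stage 1: 31.5 dB above -8 dBV, reduced 9:1 to 3.5 dB above → -4.5 dBV.
Stage 2: 10.5 dB above -15 dBV, reduced 1.5:1 to 7 dB above → -8 dBV.
Stage 3: below threshold (-8 ≤ 7.5); passes unchanged; output -8 dBV.

-8 dBV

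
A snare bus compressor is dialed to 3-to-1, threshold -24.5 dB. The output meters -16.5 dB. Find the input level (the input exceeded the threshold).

-0.5 dB

That's 8 dB above the -24.5 dB threshold.
Before 3:1 compression the overshoot was 8 × 3 = 24 dB, so input = -24.5 + 24 = -0.5 dB.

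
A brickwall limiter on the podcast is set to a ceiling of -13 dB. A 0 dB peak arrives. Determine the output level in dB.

-13 dB

A brickwall limiter is an ∞:1 compressor: any input above the ceiling is clamped to -13 dB.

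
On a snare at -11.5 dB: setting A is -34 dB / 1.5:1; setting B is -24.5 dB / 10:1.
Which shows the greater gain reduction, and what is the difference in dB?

A: overshoot 22.5 dB → output overshoot 15 dB → GR 7.5 dB.
B: overshoot 13 dB → output overshoot 1.3 dB → GR 11.7 dB.
B applies 4.2 dB more gain reduction.

B, by 4.2 dB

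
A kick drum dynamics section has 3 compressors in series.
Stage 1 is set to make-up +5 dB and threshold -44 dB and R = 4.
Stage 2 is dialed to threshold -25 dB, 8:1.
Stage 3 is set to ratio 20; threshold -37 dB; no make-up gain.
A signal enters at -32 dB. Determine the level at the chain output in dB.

Stage 1: -32 dB is 12 dB over -44 dB; at 4:1 that becomes 3 dB over, giving -41 dB; +5 dB make-up → -36 dB.
Stage 2: -36 dB ≤ -25 dB, so stage 2 doesn't engage; output -36 dB.
Stage 3: overshoot 1 dB → 1/20 = 0.05 dB → -36.95 dB.

-36.95 dB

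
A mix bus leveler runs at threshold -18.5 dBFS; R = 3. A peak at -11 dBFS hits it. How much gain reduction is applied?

5 dB

The signal is 7.5 dB above threshold.
A 3:1 ratio leaves 2.5 dB of that excess.
Gain reduction = 7.5 − 2.5 = 5 dB.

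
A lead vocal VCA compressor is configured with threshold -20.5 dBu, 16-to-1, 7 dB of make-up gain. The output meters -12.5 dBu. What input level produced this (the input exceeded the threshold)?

-4.5 dBu

Remove make-up: -12.5 − 7 = -19.5 dBu.
That's 1 dB above the -20.5 dBu threshold.
Undo the ratio: input overshoot = 1 × 16 = 16 dB, giving input = -4.5 dBu.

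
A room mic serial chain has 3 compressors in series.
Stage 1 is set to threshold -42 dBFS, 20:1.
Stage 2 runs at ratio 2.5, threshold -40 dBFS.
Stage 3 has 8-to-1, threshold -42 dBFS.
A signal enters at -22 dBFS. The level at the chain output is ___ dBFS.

-41.875 dBFS

Stage 1: 20 dB above -42 dBFS, reduced 20:1 to 1 dB above → -41 dBFS.
Stage 2: -41 dBFS is at or below the -40 dBFS threshold — no compression; output -41 dBFS.
Stage 3: overshoot 1 dB → 1/8 = 0.125 dB → -41.875 dBFS.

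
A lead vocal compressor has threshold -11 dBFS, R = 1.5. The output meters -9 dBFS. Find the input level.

That's 2 dB above the -11 dBFS threshold.
Undo the ratio: input overshoot = 2 × 1.5 = 3 dB, giving input = -8 dBFS.

-8 dBFS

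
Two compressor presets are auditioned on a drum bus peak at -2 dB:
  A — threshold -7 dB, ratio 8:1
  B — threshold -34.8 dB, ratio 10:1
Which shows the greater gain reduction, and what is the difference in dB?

B, by 25.145 dB

A: 5 dB over, compressed to 0.625 dB over, so 4.375 dB of GR.
B: 32.8 dB over, compressed to 3.28 dB over, so 29.52 dB of GR.
Difference: 25.145 dB in favour of B.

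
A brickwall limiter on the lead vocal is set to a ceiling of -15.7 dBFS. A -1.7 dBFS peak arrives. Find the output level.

-15.7 dBFS

The limiter clamps the peak to its -15.7 dBFS ceiling.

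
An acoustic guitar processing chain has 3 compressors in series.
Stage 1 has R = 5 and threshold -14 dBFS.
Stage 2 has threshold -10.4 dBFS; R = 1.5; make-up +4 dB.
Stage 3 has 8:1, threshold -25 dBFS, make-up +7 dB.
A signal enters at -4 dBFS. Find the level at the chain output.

-15.875 dBFS

Stage 1: overshoot 10 dB → 10/5 = 2 dB → -12 dBFS.
Stage 2: -12 dBFS ≤ -10.4 dBFS, so stage 2 doesn't engage; make-up brings it to -8 dBFS.
Stage 3: overshoot 17 dB → 17/8 = 2.125 dB → -22.875 dBFS; +7 dB make-up → -15.875 dBFS.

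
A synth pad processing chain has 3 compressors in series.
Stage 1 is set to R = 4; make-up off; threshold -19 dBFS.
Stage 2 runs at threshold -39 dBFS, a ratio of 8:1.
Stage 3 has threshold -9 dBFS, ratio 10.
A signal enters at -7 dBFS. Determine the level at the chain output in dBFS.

-36.125 dBFS

Stage 1: -7 dBFS is 12 dB over -19 dBFS; at 4:1 that becomes 3 dB over, giving -16 dBFS.
Stage 2: 23 dB above -39 dBFS, reduced 8:1 to 2.875 dB above → -36.125 dBFS.
Stage 3: below threshold (-36.125 ≤ -9); passes unchanged; output -36.125 dBFS.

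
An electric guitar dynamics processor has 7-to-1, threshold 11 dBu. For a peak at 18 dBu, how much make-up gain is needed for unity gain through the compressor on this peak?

6 dB

The peak compresses to 11 + 7/7 = 12 dBu.
To reach 18 dBu requires 18 − 12 = 6 dB of make-up.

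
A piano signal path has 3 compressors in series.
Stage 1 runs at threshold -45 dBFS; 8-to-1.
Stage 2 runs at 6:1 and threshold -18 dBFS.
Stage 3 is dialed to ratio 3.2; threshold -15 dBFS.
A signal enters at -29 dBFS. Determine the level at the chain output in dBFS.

Stage 1: -29 dBFS is 16 dB over -45 dBFS; at 8:1 that becomes 2 dB over, giving -43 dBFS.
Stage 2: below threshold (-43 ≤ -18); passes unchanged; output -43 dBFS.
Stage 3: -43 dBFS ≤ -15 dBFS, so stage 3 doesn't engage; output -43 dBFS.

-43 dBFS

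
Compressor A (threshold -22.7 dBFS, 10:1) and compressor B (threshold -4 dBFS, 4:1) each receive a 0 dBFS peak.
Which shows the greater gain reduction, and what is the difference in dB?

A, by 17.43 dB

A: 22.7 dB over, compressed to 2.27 dB over, so 20.43 dB of GR.
B: 4 dB over, compressed to 1 dB over, so 3 dB of GR.
A reduces 17.43 dB more.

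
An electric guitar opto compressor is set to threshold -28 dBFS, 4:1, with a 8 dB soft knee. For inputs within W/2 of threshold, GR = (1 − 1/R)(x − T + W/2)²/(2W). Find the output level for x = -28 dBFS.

x − T + W/2 = -28 − (-28) + 4 = 4.
GR = (1 − 1/4) × 4² / 16 = 0.75 × 16 / 16 = 0.75 dB.
Output = -28 − 0.75 = -28.75 dBFS.

-28.75 dBFS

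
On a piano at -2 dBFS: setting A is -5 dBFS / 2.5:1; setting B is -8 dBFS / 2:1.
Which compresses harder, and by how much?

A: GR = 3 − 3/2.5 = 1.8 dB.
B: GR = 6 − 6/2 = 3 dB.
B reduces 1.2 dB more.

B, by 1.2 dB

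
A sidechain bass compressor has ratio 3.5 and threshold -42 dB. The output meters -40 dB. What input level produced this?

The compressed level sits -40 − (-42) = 2 dB over threshold.
Before 3.5:1 compression the overshoot was 2 × 3.5 = 7 dB, so input = -42 + 7 = -35 dB.

-35 dB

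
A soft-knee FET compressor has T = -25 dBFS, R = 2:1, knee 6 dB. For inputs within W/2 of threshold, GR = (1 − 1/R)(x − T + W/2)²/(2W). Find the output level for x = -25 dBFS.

x − T + W/2 = -25 − (-25) + 3 = 3.
GR = (1 − 1/2) × 3² / 12 = 0.5 × 9 / 12 = 0.375 dB.
Output = -25 − 0.375 = -25.375 dBFS.

-25.375 dBFS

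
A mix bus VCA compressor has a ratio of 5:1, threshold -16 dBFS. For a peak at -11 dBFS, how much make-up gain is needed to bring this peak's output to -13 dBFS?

Overshoot 5 dB → 5/5 = 1 dB after compression, so the compressed level is -16 + 1 = -15 dBFS.
Make-up = target − compressed = -13 − (-15) = 2 dB.

2 dB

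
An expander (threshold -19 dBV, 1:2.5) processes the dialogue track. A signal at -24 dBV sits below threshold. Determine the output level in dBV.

Below threshold, a 1:2.5 expander applies gain = (2.5−1)×(T − x) of attenuation.
(2.5−1) × 5 = 7.5 dB, so output = -24 − 7.5 = -31.5 dBV.

-31.5 dBV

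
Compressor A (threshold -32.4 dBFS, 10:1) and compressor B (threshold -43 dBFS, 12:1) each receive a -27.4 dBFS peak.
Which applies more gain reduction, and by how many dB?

A: 5 dB over, compressed to 0.5 dB over, so 4.5 dB of GR.
B: 15.6 dB over, compressed to 1.3 dB over, so 14.3 dB of GR.
B reduces 9.8 dB more.

B, by 9.8 dB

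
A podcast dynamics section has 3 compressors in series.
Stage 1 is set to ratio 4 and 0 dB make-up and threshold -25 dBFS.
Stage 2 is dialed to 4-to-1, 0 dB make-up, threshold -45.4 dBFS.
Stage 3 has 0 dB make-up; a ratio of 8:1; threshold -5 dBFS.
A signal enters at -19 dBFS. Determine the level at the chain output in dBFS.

Stage 1: 6 dB above -25 dBFS, reduced 4:1 to 1.5 dB above → -23.5 dBFS.
Stage 2: 21.9 dB above -45.4 dBFS, reduced 4:1 to 5.475 dB above → -39.925 dBFS.
Stage 3: -39.925 dBFS ≤ -5 dBFS, so stage 3 doesn't engage; output -39.925 dBFS.

-39.925 dBFS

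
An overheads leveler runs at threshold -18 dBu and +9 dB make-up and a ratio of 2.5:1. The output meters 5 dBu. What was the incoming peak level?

17 dBu

Remove make-up: 5 − 9 = -4 dBu.
That's 14 dB above the -18 dBu threshold.
Undo the ratio: input overshoot = 14 × 2.5 = 35 dB, giving input = 17 dBu.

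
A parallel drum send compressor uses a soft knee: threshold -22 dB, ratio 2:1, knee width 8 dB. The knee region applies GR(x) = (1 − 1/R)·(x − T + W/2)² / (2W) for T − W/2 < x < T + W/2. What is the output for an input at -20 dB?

x − T + W/2 = -20 − (-22) + 4 = 6.
GR = (1 − 1/2) × 6² / 16 = 0.5 × 36 / 16 = 1.125 dB.
Output = -20 − 1.125 = -21.125 dB.

-21.125 dB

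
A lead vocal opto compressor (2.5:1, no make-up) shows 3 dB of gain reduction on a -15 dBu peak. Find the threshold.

Gain reduction = -15 − (-18) = 3 dB; output overshoot = GR / (R − 1) = 3 / 1.5 = 2 dB.
Threshold = output − output overshoot = -18 − 2 = -20 dBu.

-20 dBu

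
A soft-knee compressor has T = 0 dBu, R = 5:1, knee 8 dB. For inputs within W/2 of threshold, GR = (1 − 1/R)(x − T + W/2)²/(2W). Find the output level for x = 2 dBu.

x − T + W/2 = 2 − 0 + 4 = 6.
GR = (1 − 1/5) × 6² / 16 = 0.8 × 36 / 16 = 1.8 dB.
Output = 2 − 1.8 = 0.2 dBu.

0.2 dBu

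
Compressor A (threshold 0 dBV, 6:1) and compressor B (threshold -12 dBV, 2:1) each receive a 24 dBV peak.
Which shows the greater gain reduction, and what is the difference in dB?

A, by 2 dB

A: overshoot 24 dB → output overshoot 4 dB → GR 20 dB.
B: overshoot 36 dB → output overshoot 18 dB → GR 18 dB.
A reduces 2 dB more.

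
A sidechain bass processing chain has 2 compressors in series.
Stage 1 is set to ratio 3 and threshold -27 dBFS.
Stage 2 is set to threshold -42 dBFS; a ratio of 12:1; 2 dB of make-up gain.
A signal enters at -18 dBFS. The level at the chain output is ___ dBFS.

-38.5 dBFS

Stage 1: overshoot 9 dB → 9/3 = 3 dB → -24 dBFS.
Stage 2: overshoot 18 dB → 18/12 = 1.5 dB → -40.5 dBFS; +2 dB make-up → -38.5 dBFS.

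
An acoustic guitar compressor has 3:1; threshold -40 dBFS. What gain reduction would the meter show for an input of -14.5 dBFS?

17 dB

-14.5 dBFS exceeds the threshold by 25.5 dB.
After 3:1 compression the overshoot becomes 25.5/3 = 8.5 dB.
Gain reduction = 25.5 − 8.5 = 17 dB.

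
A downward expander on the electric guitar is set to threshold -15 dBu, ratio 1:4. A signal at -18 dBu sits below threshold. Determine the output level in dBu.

Below threshold, a 1:4 expander applies gain = (4−1)×(T − x) of attenuation.
(4−1) × 3 = 9 dB, so output = -18 − 9 = -27 dBu.

-27 dBu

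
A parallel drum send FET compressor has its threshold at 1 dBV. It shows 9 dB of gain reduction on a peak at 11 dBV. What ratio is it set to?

Input overshoot = 11 − 1 = 10 dB.
Output overshoot = 10 − 9 = 1 dB.
Ratio = input overshoot / output overshoot = 10 / 1 = 10.

10:1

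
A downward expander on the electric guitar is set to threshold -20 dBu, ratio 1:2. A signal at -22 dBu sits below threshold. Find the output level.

Undershoot = (-20) − (-22) = 2 dB.
At 1:2, that expands to 4 dB under threshold.
Output = -20 − 4 = -24 dBu.

-24 dBu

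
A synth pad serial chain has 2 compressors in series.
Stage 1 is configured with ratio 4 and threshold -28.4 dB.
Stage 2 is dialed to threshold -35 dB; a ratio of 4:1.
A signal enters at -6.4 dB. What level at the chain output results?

Stage 1: -6.4 dB is 22 dB over -28.4 dB; at 4:1 that becomes 5.5 dB over, giving -22.9 dB.
Stage 2: 12.1 dB above -35 dB, reduced 4:1 to 3.025 dB above → -31.975 dB.

-31.975 dB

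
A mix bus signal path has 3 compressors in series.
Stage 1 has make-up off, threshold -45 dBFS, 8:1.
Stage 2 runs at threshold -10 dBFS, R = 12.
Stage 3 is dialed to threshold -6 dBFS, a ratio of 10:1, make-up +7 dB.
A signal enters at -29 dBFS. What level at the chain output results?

Stage 1: overshoot 16 dB → 16/8 = 2 dB → -43 dBFS.
Stage 2: below threshold (-43 ≤ -10); passes unchanged; output -43 dBFS.
Stage 3: -43 dBFS is at or below the -6 dBFS threshold — no compression; make-up brings it to -36 dBFS.

-36 dBFS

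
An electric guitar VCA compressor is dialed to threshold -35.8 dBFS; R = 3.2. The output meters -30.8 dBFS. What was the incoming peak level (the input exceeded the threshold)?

-19.8 dBFS

Post-compression overshoot = -30.8 − (-35.8) = 5 dB.
Input overshoot = R × output overshoot = 16 dB → input = -35.8 + 16 = -19.8 dBFS.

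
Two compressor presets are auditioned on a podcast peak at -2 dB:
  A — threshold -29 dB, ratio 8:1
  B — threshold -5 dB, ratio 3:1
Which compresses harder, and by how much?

A, by 21.625 dB

A: GR = 27 − 27/8 = 23.625 dB.
B: GR = 3 − 3/3 = 2 dB.
A reduces 21.625 dB more.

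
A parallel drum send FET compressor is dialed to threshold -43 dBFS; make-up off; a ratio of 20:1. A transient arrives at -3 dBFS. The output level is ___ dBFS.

-3 dBFS sits 40 dB over threshold.
20:1 compression reduces that to 40/20 = 2 dB over.
That puts the output at -41 dBFS.

-41 dBFS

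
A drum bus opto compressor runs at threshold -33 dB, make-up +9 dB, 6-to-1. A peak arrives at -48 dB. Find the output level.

-48 dB is 15 dB below the -33 dB threshold, so no gain reduction is applied.
Make-up gain adds 9 dB: -48 + 9 = -39 dB.

-39 dB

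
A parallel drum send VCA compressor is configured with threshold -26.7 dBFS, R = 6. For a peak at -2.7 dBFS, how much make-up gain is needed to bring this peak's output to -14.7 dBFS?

Overshoot 24 dB → 24/6 = 4 dB after compression, so the compressed level is -26.7 + 4 = -22.7 dBFS.
Make-up = target − compressed = -14.7 − (-22.7) = 8 dB.

8 dB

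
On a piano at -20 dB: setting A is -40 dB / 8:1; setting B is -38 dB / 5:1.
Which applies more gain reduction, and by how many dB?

A, by 3.1 dB

A: overshoot 20 dB → output overshoot 2.5 dB → GR 17.5 dB.
B: overshoot 18 dB → output overshoot 3.6 dB → GR 14.4 dB.
Difference: 3.1 dB in favour of A.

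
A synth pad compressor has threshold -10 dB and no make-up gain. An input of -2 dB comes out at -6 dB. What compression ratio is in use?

Input overshoot = -2 − (-10) = 8 dB; output overshoot = -6 − (-10) = 4 dB.
Ratio = 8 / 4 = 2.

2:1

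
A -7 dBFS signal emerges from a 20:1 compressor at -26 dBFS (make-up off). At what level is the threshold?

-27 dBFS

Let T be the threshold. Output overshoot = (input overshoot)/R, so -26 − T = (-7 − T)/20.
20·(-26 − T) = -7 − T → 19·T = -520 − (-7) = -513.
T = -513/19 = -27 dBFS.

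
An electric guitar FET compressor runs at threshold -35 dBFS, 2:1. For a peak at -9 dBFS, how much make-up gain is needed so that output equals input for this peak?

13 dB

Without make-up, output = threshold + overshoot/2 = -35 + 13 = -22 dBFS.
Gap to target: 13 dB.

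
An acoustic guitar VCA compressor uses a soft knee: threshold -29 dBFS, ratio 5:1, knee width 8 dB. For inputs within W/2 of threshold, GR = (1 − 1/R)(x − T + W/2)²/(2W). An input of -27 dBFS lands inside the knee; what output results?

-28.8 dBFS

x − T + W/2 = -27 − (-29) + 4 = 6.
GR = (1 − 1/5) × 6² / 16 = 0.8 × 36 / 16 = 1.8 dB.
Output = -27 − 1.8 = -28.8 dBFS.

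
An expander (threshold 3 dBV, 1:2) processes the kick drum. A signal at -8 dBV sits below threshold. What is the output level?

-19 dBV

The input is 11 dB below the 3 dBV threshold.
A 1:2 expander multiplies undershoot by 2: 11 × 2 = 22 dB below threshold.
Output = 3 − 22 = -19 dBV.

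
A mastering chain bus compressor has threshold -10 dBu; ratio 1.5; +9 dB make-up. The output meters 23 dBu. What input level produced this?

26 dBu

Stripping the +9 dB make-up gives 14 dBu at the gain stage.
Post-compression overshoot = 14 − (-10) = 24 dB.
Input overshoot = R × output overshoot = 36 dB → input = -10 + 36 = 26 dBu.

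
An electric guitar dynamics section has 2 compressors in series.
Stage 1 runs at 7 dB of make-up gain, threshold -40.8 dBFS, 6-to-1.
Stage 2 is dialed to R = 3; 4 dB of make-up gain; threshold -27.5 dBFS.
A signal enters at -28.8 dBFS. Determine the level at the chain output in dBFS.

-27.8 dBFS

Stage 1: -28.8 dBFS is 12 dB over -40.8 dBFS; at 6:1 that becomes 2 dB over, giving -38.8 dBFS; +7 dB make-up → -31.8 dBFS.
Stage 2: -31.8 dBFS is at or below the -27.5 dBFS threshold — no compression; make-up brings it to -27.8 dBFS.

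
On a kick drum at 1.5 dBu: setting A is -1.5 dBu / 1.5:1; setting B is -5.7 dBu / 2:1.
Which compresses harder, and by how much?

B, by 2.6 dB

A: GR = 3 − 3/1.5 = 1 dB.
B: GR = 7.2 − 7.2/2 = 3.6 dB.
Difference: 2.6 dB in favour of B.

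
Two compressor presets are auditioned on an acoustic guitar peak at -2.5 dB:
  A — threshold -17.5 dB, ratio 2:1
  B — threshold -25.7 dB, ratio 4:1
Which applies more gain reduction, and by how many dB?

B, by 9.9 dB

A: 15 dB over, compressed to 7.5 dB over, so 7.5 dB of GR.
B: 23.2 dB over, compressed to 5.8 dB over, so 17.4 dB of GR.
B applies 9.9 dB more gain reduction.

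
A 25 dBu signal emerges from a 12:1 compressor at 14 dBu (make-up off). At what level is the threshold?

Input is 12 dB above T (since output overshoot × R = input overshoot: (14 − T)·12 = 25 − T gives T = 13 dBu).
Check: 13 + (25 − 13)/12 = 13 + 1 = 14 dBu. ✓

13 dBu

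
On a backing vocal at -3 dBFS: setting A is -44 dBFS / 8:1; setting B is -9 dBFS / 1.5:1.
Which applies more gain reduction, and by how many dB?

A: GR = 41 − 41/8 = 35.875 dB.
B: GR = 6 − 6/1.5 = 2 dB.
A applies 33.875 dB more gain reduction.

A, by 33.875 dB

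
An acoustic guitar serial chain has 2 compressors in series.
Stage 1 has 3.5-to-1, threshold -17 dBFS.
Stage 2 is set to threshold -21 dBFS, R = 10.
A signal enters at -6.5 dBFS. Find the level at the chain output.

-20.3 dBFS

Stage 1: 10.5 dB above -17 dBFS, reduced 3.5:1 to 3 dB above → -14 dBFS.
Stage 2: -14 dBFS is 7 dB over -21 dBFS; at 10:1 that becomes 0.7 dB over, giving -20.3 dBFS.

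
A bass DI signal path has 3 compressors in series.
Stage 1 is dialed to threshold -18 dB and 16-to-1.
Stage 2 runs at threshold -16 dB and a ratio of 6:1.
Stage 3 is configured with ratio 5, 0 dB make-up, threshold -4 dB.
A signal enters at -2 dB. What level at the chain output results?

-17 dB

Stage 1: -2 dB is 16 dB over -18 dB; at 16:1 that becomes 1 dB over, giving -17 dB.
Stage 2: -17 dB ≤ -16 dB, so stage 2 doesn't engage; output -17 dB.
Stage 3: -17 dB ≤ -4 dB, so stage 3 doesn't engage; output -17 dB.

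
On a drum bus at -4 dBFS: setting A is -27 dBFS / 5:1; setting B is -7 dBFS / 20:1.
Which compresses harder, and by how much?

A, by 15.55 dB

A: GR = 23 − 23/5 = 18.4 dB.
B: GR = 3 − 3/20 = 2.85 dB.
A reduces 15.55 dB more.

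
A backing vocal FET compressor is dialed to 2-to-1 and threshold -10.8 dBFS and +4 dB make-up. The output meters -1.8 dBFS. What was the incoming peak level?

-0.8 dBFS

Stripping the +4 dB make-up gives -5.8 dBFS at the gain stage.
Post-compression overshoot = -5.8 − (-10.8) = 5 dB.
Input overshoot = R × output overshoot = 10 dB → input = -10.8 + 10 = -0.8 dBFS.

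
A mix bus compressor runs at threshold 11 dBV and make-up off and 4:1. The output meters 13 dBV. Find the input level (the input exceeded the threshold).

The compressed level sits 13 − 11 = 2 dB over threshold.
Input overshoot = R × output overshoot = 8 dB → input = 11 + 8 = 19 dBV.

19 dBV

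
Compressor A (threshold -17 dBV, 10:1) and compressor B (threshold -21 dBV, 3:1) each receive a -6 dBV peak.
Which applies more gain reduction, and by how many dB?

A: overshoot 11 dB → output overshoot 1.1 dB → GR 9.9 dB.
B: overshoot 15 dB → output overshoot 5 dB → GR 10 dB.
B reduces 0.1 dB more.

B, by 0.1 dB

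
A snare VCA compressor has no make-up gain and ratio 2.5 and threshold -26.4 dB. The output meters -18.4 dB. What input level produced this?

-6.4 dB

Post-compression overshoot = -18.4 − (-26.4) = 8 dB.
Before 2.5:1 compression the overshoot was 8 × 2.5 = 20 dB, so input = -26.4 + 20 = -6.4 dB.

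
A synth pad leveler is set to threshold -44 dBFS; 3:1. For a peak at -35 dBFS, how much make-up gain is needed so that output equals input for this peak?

6 dB

The peak compresses to -44 + 9/3 = -41 dBFS.
To reach -35 dBFS requires -35 − (-41) = 6 dB of make-up.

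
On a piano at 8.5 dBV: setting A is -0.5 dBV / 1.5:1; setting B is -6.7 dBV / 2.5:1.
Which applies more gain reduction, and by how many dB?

A: overshoot 9 dB → output overshoot 6 dB → GR 3 dB.
B: overshoot 15.2 dB → output overshoot 6.08 dB → GR 9.12 dB.
B applies 6.12 dB more gain reduction.

B, by 6.12 dB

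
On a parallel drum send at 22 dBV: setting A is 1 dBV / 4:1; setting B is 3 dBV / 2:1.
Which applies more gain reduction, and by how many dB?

A: overshoot 21 dB → output overshoot 5.25 dB → GR 15.75 dB.
B: overshoot 19 dB → output overshoot 9.5 dB → GR 9.5 dB.
Difference: 6.25 dB in favour of A.

A, by 6.25 dB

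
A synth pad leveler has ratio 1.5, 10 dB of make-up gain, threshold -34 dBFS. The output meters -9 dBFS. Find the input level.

-11.5 dBFS

Stripping the +10 dB make-up gives -19 dBFS at the gain stage.
That's 15 dB above the -34 dBFS threshold.
Undo the ratio: input overshoot = 15 × 1.5 = 22.5 dB, giving input = -11.5 dBFS.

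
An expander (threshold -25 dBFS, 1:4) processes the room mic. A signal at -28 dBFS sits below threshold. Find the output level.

-37 dBFS

The input is 3 dB below the -25 dBFS threshold.
A 1:4 expander multiplies undershoot by 4: 3 × 4 = 12 dB below threshold.
Output = -25 − 12 = -37 dBFS.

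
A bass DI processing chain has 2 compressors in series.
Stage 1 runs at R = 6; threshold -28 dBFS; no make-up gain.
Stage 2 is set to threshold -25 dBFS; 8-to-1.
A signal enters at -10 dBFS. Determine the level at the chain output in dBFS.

Stage 1: overshoot 18 dB → 18/6 = 3 dB → -25 dBFS.
Stage 2: -25 dBFS ≤ -25 dBFS, so stage 2 doesn't engage; output -25 dBFS.

-25 dBFS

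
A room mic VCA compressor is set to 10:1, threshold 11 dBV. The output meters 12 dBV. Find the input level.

The compressed level sits 12 − 11 = 1 dB over threshold.
Input overshoot = R × output overshoot = 10 dB → input = 11 + 10 = 21 dBV.

21 dBV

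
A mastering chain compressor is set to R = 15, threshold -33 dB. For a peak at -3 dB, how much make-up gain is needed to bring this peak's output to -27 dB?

4 dB

Overshoot 30 dB → 30/15 = 2 dB after compression, so the compressed level is -33 + 2 = -31 dB.
Make-up = target − compressed = -27 − (-31) = 4 dB.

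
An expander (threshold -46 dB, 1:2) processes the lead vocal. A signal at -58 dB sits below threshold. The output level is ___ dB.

Undershoot = (-46) − (-58) = 12 dB.
At 1:2, that expands to 24 dB under threshold.
Output = -46 − 24 = -70 dB.

-70 dB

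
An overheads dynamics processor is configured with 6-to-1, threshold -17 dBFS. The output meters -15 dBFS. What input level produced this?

Post-compression overshoot = -15 − (-17) = 2 dB.
Before 6:1 compression the overshoot was 2 × 6 = 12 dB, so input = -17 + 12 = -5 dBFS.

-5 dBFS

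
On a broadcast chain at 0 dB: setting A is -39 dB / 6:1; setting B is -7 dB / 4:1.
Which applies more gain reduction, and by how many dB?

A: overshoot 39 dB → output overshoot 6.5 dB → GR 32.5 dB.
B: overshoot 7 dB → output overshoot 1.75 dB → GR 5.25 dB.
Difference: 27.25 dB in favour of A.

A, by 27.25 dB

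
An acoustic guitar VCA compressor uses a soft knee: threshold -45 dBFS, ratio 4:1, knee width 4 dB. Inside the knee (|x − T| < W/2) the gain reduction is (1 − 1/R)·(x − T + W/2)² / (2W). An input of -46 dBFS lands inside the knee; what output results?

-46.09375 dBFS

x − T + W/2 = -46 − (-45) + 2 = 1.
GR = (1 − 1/4) × 1² / 8 = 0.75 × 1 / 8 = 0.09375 dB.
Output = -46 − 0.09375 = -46.09375 dBFS.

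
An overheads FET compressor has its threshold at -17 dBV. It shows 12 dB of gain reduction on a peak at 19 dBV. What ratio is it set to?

1.5:1

Input overshoot = 19 − (-17) = 36 dB.
Output overshoot = 36 − 12 = 24 dB.
Ratio = input overshoot / output overshoot = 36 / 24 = 1.5.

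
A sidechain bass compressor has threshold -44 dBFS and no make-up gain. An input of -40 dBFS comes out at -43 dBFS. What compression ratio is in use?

4:1

Input overshoot = -40 − (-44) = 4 dB; output overshoot = -43 − (-44) = 1 dB.
Ratio = 4 / 1 = 4.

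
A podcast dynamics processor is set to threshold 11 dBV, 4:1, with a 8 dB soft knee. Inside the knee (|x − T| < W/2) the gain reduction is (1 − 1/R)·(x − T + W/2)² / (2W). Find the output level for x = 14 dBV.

11.703125 dBV

x − T + W/2 = 14 − 11 + 4 = 7.
GR = (1 − 1/4) × 7² / 16 = 0.75 × 49 / 16 = 2.296875 dB.
Output = 14 − 2.296875 = 11.703125 dBV.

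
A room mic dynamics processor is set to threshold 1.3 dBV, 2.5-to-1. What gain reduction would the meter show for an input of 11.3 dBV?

The signal is 10 dB above threshold.
At 2.5:1, output sits 10/2.5 = 4 dB above threshold.
So the signal is attenuated by 10 − 4 = 6 dB.

6 dB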